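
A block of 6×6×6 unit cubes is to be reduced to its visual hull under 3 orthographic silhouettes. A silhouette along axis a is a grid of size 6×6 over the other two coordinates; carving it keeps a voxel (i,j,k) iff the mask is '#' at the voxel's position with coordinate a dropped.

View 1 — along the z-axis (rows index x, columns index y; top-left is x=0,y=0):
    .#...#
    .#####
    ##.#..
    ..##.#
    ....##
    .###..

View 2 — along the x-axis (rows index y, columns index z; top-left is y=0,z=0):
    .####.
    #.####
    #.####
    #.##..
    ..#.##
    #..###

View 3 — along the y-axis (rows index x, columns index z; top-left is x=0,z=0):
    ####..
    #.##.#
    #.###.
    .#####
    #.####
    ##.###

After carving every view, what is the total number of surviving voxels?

remaining voxels: 57

initial block: 6^3 = 216
carve view 1 (along z, XY-mask fill 18/36): 108 voxels remain
carve view 2 (along x, YZ-mask fill 24/36): 73 voxels remain
carve view 3 (along y, XZ-mask fill 27/36): 57 voxels remain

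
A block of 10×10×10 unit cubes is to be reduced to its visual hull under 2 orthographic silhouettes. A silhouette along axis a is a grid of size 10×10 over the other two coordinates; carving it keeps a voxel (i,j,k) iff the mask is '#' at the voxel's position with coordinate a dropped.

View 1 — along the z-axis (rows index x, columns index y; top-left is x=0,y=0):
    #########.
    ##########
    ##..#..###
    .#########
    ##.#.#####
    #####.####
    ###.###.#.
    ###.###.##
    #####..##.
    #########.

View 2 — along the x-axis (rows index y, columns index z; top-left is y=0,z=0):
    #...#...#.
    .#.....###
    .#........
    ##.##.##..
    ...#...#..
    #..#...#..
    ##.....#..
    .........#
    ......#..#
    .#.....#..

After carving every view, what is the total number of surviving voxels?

220 voxels

full grid |V| = 1000
carve view 1 (along z, XY-mask fill 82/100): 820 voxels remain
carve view 2 (along x, YZ-mask fill 27/100): 220 voxels remain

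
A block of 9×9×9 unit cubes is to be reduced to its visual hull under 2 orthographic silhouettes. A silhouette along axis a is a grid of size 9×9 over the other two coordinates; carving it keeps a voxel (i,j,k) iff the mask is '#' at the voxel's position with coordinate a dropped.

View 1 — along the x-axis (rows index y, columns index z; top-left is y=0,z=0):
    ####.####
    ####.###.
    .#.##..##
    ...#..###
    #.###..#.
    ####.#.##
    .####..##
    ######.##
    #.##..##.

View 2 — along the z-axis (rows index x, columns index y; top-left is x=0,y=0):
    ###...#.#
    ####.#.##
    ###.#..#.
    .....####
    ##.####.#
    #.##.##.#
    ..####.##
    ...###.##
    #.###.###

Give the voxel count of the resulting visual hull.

remaining voxels: 315

start: 9×9×9 = 729 voxels
  1. axis=0 (YZ plane), |mask|=55  ⇒  voxels=495
  2. axis=2 (XY plane), |mask|=52  ⇒  voxels=315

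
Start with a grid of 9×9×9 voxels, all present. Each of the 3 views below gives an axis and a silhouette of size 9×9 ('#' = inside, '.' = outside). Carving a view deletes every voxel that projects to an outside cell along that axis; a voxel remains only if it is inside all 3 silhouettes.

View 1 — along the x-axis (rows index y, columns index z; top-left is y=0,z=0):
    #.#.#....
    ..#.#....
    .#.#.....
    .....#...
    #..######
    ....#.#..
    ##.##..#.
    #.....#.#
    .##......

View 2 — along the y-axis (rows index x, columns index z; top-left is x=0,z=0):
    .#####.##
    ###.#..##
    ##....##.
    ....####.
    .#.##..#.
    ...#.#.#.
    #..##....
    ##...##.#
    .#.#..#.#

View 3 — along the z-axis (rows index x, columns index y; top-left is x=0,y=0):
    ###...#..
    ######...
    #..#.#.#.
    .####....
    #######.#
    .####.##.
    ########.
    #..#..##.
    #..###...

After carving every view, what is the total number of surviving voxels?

voxel count = 74

full grid |V| = 729
carve view 1 (along x, YZ-mask fill 27/81): 243 voxels remain
carve view 2 (along y, XZ-mask fill 40/81): 120 voxels remain
carve view 3 (along z, XY-mask fill 48/81): 74 voxels remain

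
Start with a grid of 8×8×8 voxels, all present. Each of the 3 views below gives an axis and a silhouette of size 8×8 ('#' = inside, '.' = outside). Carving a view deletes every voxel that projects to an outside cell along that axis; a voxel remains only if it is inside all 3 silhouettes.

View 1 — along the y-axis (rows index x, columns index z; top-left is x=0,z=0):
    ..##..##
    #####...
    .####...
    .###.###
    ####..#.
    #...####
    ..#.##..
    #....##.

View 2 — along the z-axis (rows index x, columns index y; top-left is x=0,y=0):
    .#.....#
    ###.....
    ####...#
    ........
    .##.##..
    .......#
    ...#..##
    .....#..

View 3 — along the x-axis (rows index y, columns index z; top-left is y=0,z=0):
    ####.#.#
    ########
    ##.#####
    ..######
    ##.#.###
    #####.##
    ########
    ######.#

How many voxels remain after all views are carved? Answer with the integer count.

voxel count = 70

before carving: 512 voxels (8×8×8)
  1. axis=1 (XZ plane), |mask|=35  ⇒  voxels=280
  2. axis=2 (XY plane), |mask|=19  ⇒  voxels=80
  3. axis=0 (YZ plane), |mask|=55  ⇒  voxels=70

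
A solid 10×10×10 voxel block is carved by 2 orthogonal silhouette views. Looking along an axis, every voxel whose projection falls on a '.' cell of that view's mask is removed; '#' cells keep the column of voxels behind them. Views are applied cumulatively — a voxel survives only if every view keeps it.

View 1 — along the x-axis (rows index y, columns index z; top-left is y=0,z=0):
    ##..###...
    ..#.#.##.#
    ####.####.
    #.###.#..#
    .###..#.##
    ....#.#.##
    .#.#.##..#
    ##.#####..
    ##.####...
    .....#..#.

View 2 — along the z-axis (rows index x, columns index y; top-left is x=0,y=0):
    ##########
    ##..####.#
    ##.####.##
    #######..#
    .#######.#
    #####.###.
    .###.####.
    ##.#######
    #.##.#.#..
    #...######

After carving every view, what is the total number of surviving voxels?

remaining voxels: 411

full grid |V| = 1000
carve view 1 (along x, YZ-mask fill 54/100): 540 voxels remain
carve view 2 (along z, XY-mask fill 77/100): 411 voxels remain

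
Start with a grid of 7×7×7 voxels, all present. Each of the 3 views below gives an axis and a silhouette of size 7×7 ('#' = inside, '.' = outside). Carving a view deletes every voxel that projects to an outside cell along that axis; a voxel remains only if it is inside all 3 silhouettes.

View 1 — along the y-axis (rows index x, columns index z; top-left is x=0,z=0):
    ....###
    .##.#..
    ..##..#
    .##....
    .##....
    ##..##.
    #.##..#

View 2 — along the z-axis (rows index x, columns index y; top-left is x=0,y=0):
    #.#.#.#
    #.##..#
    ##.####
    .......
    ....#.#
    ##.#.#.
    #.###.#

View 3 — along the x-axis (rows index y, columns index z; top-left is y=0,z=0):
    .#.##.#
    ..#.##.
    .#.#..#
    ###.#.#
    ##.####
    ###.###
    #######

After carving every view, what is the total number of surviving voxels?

|visual hull| = 58

initial block: 7^3 = 343
after view 1 [y-axis, 21 of 49 cells solid] → remaining = 147
after view 2 [z-axis, 25 of 49 cells solid] → remaining = 82
after view 3 [x-axis, 34 of 49 cells solid] → remaining = 58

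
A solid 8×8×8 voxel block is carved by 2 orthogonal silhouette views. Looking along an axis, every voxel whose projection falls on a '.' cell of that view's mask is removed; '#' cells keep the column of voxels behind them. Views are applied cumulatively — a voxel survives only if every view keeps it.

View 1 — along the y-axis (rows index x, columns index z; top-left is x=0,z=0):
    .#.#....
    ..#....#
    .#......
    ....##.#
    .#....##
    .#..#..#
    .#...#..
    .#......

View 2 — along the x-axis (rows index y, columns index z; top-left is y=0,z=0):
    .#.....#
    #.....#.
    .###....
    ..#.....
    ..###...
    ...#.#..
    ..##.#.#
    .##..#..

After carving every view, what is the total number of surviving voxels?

|visual hull| = 44

start: 8×8×8 = 512 voxels
after view 1 [y-axis, 17 of 64 cells solid] → remaining = 136
after view 2 [x-axis, 20 of 64 cells solid] → remaining = 44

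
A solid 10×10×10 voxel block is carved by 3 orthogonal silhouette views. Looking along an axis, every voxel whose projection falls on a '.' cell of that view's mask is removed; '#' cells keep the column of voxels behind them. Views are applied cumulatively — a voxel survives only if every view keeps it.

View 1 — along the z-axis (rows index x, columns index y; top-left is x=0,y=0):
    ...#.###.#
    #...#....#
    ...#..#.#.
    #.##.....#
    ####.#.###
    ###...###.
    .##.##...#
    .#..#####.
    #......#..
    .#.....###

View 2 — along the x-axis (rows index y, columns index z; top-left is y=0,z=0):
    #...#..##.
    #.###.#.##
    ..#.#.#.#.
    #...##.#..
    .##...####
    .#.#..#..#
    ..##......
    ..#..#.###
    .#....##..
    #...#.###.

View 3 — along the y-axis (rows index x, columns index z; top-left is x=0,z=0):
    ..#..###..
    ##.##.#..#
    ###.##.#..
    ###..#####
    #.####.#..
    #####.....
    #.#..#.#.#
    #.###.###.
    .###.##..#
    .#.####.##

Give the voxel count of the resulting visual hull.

remaining voxels: 115

start: 10×10×10 = 1000 voxels
  1. axis=2 (XY plane), |mask|=46  ⇒  voxels=460
  2. axis=0 (YZ plane), |mask|=44  ⇒  voxels=204
  3. axis=1 (XZ plane), |mask|=60  ⇒  voxels=115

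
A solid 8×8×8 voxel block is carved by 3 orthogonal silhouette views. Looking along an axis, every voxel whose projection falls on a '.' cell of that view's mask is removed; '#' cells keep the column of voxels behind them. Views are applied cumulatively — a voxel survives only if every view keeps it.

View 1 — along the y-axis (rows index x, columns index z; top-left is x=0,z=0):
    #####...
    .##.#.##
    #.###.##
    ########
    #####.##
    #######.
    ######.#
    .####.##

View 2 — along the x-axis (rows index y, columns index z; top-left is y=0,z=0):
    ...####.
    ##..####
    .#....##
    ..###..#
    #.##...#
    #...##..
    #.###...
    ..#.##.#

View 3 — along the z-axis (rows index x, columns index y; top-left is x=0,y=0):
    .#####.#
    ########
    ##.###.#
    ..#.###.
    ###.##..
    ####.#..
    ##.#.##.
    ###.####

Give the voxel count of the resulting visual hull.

start: 8×8×8 = 512 voxels
after view 1 [y-axis, 51 of 64 cells solid] → remaining = 408
after view 2 [x-axis, 32 of 64 cells solid] → remaining = 206
after view 3 [z-axis, 46 of 64 cells solid] → remaining = 141

|visual hull| = 141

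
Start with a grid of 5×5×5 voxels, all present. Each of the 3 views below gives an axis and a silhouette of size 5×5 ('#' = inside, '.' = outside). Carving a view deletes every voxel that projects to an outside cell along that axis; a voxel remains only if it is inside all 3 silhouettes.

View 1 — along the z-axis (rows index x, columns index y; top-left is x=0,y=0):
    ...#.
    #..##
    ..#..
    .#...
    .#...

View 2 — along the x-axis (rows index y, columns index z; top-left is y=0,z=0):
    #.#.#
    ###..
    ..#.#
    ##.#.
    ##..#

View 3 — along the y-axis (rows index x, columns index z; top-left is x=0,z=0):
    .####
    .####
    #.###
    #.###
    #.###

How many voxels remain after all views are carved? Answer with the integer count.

initial block: 5^3 = 125
V1 z: intersect with XY mask (7 set) -- 35 left
V2 x: intersect with YZ mask (14 set) -- 20 left
V3 y: intersect with XZ mask (20 set) -- 14 left

|visual hull| = 14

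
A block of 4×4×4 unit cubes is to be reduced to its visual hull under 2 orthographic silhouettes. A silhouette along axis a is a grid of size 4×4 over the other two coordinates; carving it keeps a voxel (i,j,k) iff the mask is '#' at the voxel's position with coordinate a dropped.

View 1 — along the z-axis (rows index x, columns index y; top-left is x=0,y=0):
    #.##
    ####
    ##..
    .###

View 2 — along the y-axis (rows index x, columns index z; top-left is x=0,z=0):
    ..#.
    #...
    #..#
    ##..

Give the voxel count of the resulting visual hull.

|visual hull| = 17

start: 4×4×4 = 64 voxels
  1. axis=2 (XY plane), |mask|=12  ⇒  voxels=48
  2. axis=1 (XZ plane), |mask|=6  ⇒  voxels=17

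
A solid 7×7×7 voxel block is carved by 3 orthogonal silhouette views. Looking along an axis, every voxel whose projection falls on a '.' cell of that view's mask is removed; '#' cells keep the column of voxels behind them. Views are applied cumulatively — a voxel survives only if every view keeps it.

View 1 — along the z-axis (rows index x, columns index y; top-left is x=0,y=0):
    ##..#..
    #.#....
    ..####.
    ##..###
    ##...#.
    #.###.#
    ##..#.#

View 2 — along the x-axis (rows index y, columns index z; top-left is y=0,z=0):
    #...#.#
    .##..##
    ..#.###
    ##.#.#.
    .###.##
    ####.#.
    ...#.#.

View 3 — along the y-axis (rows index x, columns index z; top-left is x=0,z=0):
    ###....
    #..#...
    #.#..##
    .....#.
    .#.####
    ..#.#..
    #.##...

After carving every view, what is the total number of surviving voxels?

before carving: 343 voxels (7×7×7)
step 1: project along z, AND mask (26/49) → |grid| = 182
step 2: project along x, AND mask (27/49) → |grid| = 100
step 3: project along y, AND mask (20/49) → |grid| = 38

remaining voxels: 38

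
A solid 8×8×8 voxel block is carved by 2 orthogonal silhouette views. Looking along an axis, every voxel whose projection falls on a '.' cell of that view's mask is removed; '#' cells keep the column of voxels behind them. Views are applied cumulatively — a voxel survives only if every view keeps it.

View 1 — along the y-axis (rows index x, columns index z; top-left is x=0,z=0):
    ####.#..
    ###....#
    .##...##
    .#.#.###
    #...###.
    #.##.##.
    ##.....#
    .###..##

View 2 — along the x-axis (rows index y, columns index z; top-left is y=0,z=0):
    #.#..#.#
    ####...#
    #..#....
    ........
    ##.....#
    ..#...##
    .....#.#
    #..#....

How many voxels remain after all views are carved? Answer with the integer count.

102 voxels

initial block: 8^3 = 512
V1 y: intersect with XZ mask (35 set) -- 280 left
V2 x: intersect with YZ mask (21 set) -- 102 left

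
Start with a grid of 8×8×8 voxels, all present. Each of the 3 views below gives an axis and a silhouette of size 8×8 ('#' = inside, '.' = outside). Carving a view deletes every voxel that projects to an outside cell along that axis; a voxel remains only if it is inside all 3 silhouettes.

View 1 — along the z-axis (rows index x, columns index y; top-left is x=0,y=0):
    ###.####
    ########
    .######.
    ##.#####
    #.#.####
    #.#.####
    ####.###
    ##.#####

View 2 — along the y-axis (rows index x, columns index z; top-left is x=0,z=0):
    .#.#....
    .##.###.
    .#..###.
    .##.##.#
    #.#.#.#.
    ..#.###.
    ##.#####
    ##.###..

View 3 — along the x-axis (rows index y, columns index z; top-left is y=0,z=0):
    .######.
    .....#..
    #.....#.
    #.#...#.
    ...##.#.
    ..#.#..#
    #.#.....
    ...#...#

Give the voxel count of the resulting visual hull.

initial block: 8^3 = 512
after view 1 [z-axis, 54 of 64 cells solid] → remaining = 432
after view 2 [y-axis, 36 of 64 cells solid] → remaining = 245
after view 3 [x-axis, 22 of 64 cells solid] → remaining = 83

|visual hull| = 83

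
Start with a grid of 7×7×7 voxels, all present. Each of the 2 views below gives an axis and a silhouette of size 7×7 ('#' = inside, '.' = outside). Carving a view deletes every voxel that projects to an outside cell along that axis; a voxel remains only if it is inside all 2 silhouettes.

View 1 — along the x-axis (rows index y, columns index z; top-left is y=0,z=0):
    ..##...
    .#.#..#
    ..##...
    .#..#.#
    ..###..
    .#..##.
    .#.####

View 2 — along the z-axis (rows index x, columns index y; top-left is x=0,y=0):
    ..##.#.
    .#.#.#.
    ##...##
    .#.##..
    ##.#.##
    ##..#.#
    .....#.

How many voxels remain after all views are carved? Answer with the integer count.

initial block: 7^3 = 343
carve view 1 (along x, YZ-mask fill 21/49): 147 voxels remain
carve view 2 (along z, XY-mask fill 23/49): 71 voxels remain

71 voxels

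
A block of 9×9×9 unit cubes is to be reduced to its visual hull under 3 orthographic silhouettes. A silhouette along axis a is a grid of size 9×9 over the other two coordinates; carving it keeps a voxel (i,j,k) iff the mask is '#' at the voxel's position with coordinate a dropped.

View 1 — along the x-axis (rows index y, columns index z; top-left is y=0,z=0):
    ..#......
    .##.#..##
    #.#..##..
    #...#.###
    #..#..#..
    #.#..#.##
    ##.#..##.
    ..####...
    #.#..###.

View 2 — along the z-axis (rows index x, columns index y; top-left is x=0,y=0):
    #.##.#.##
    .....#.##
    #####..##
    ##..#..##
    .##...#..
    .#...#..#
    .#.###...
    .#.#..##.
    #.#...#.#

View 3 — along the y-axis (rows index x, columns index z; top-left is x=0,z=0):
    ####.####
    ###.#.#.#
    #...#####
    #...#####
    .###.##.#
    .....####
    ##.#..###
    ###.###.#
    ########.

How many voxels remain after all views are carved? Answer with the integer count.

before carving: 729 voxels (9×9×9)
  1. axis=0 (YZ plane), |mask|=37  ⇒  voxels=333
  2. axis=2 (XY plane), |mask|=39  ⇒  voxels=164
  3. axis=1 (XZ plane), |mask|=57  ⇒  voxels=119

voxel count = 119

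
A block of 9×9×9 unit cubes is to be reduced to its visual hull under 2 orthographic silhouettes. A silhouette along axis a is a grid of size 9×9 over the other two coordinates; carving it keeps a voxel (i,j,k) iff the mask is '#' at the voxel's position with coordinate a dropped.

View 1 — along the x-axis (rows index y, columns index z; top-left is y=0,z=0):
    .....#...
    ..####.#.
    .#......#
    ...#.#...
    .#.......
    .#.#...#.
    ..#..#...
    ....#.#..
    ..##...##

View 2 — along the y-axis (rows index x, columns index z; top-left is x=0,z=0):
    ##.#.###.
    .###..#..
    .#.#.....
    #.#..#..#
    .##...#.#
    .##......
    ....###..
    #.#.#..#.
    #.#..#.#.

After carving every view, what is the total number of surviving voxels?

full grid |V| = 729
  1. axis=0 (YZ plane), |mask|=22  ⇒  voxels=198
  2. axis=1 (XZ plane), |mask|=33  ⇒  voxels=82

remaining voxels: 82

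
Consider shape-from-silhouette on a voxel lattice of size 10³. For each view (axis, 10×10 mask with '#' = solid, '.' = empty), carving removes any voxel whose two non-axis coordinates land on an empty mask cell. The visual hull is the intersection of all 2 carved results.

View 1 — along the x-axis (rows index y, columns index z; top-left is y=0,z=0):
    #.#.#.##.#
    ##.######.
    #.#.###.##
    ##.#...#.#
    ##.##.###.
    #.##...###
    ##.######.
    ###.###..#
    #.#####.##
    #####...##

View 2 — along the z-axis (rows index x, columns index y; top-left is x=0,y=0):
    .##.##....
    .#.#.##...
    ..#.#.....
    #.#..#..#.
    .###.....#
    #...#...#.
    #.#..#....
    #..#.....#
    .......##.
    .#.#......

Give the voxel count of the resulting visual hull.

209 voxels

full grid |V| = 1000
after view 1 [x-axis, 69 of 100 cells solid] → remaining = 690
after view 2 [z-axis, 31 of 100 cells solid] → remaining = 209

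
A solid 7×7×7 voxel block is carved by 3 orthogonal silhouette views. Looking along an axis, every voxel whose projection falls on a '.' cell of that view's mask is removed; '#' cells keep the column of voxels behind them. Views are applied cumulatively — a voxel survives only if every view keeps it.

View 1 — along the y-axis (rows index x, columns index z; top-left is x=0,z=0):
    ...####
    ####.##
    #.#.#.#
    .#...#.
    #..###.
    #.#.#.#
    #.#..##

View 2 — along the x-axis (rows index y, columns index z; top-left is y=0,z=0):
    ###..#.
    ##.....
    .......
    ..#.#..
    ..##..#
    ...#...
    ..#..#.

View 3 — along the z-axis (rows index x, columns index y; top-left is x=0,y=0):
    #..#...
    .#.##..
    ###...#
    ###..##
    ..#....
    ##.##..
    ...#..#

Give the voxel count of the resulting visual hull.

full grid |V| = 343
  1. axis=1 (XZ plane), |mask|=28  ⇒  voxels=196
  2. axis=0 (YZ plane), |mask|=14  ⇒  voxels=55
  3. axis=2 (XY plane), |mask|=21  ⇒  voxels=26

voxel count = 26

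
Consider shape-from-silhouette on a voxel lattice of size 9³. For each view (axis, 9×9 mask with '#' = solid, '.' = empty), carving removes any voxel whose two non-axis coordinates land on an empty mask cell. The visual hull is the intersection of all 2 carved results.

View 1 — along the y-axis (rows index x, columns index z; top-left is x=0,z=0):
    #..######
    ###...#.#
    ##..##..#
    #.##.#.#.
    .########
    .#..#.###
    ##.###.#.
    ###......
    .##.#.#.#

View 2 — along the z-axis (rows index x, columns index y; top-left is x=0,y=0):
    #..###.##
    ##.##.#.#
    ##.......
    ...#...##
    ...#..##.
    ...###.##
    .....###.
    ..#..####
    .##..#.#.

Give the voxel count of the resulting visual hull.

before carving: 729 voxels (9×9×9)
step 1: project along y, AND mask (49/81) → |grid| = 441
step 2: project along z, AND mask (37/81) → |grid| = 199

remaining voxels: 199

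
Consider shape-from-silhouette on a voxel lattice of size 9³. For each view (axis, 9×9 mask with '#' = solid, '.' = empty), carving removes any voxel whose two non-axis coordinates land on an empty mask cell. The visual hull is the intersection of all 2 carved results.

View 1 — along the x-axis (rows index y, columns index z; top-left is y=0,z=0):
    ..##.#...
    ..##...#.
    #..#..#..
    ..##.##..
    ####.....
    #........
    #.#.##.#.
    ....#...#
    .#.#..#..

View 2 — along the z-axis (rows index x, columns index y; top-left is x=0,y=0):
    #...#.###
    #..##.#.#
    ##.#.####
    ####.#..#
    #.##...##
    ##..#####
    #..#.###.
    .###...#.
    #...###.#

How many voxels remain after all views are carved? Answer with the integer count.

153 voxels

before carving: 729 voxels (9×9×9)
V1 x: intersect with YZ mask (28 set) -- 252 left
V2 z: intersect with XY mask (49 set) -- 153 left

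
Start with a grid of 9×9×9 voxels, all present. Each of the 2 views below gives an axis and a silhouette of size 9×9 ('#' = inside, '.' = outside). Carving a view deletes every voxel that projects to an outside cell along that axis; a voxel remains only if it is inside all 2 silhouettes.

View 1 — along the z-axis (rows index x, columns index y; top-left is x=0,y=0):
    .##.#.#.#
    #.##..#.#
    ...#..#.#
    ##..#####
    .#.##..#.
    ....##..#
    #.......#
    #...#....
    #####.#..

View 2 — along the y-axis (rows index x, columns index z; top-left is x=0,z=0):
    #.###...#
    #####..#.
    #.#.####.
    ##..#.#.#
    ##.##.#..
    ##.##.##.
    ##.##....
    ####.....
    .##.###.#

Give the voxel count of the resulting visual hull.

198 voxels

before carving: 729 voxels (9×9×9)
[1] z-view keeps 37 columns → grid now 333
[2] y-view keeps 47 columns → grid now 198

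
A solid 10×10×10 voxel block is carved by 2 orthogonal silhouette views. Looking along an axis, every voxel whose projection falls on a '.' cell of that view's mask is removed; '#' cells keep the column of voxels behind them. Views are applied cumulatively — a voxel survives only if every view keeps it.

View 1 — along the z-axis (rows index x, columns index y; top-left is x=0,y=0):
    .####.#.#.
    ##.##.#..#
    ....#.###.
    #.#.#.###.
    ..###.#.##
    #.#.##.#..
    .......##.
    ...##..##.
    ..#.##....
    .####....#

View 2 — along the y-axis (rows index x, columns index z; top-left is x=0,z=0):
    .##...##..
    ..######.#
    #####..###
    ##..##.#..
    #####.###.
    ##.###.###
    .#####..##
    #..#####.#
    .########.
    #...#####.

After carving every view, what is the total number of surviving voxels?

start: 10×10×10 = 1000 voxels
carve view 1 (along z, XY-mask fill 47/100): 470 voxels remain
carve view 2 (along y, XZ-mask fill 68/100): 312 voxels remain

|visual hull| = 312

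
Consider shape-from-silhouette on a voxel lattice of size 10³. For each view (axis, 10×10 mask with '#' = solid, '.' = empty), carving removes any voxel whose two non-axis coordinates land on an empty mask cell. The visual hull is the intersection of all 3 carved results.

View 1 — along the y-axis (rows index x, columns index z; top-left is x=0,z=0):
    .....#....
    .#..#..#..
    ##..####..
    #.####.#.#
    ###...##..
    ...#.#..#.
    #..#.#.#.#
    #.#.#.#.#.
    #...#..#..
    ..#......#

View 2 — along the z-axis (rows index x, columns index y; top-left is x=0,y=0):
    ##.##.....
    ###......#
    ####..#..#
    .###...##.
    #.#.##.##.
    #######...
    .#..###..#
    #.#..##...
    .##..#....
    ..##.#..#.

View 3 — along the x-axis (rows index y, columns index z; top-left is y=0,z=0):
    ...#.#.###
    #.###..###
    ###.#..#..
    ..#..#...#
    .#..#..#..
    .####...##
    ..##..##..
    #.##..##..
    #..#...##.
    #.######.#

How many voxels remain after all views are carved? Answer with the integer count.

106 voxels

full grid |V| = 1000
after view 1 [y-axis, 40 of 100 cells solid] → remaining = 400
after view 2 [z-axis, 48 of 100 cells solid] → remaining = 200
after view 3 [x-axis, 50 of 100 cells solid] → remaining = 106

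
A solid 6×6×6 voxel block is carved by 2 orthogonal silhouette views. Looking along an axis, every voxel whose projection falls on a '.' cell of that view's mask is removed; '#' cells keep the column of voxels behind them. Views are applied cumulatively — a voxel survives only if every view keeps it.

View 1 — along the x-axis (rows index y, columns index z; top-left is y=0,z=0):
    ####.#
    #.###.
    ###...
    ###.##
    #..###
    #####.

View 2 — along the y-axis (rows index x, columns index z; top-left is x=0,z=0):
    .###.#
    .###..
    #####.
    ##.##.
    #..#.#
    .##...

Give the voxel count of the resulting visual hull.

|visual hull| = 92

initial block: 6^3 = 216
  1. axis=0 (YZ plane), |mask|=26  ⇒  voxels=156
  2. axis=1 (XZ plane), |mask|=21  ⇒  voxels=92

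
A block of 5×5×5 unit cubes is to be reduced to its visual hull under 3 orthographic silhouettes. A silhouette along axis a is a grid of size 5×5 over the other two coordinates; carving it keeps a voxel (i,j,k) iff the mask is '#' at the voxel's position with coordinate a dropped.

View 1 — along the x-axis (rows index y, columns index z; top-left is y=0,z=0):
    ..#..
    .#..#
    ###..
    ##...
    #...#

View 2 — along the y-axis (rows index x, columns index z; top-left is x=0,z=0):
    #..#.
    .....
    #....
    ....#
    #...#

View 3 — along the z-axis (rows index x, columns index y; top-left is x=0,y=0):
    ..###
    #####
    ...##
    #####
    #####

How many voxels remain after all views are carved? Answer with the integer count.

before carving: 125 voxels (5×5×5)
carve view 1 (along x, YZ-mask fill 10/25): 50 voxels remain
carve view 2 (along y, XZ-mask fill 6/25): 13 voxels remain
carve view 3 (along z, XY-mask fill 20/25): 12 voxels remain

remaining voxels: 12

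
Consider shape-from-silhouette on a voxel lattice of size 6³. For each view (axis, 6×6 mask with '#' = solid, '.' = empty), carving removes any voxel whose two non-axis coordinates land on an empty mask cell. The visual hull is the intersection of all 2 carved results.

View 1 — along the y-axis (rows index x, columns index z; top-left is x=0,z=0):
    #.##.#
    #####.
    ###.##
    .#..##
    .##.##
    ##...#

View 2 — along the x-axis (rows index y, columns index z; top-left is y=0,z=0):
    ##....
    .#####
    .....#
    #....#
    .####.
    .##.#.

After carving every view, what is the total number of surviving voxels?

before carving: 216 voxels (6×6×6)
step 1: project along y, AND mask (24/36) → |grid| = 144
step 2: project along x, AND mask (17/36) → |grid| = 71

voxel count = 71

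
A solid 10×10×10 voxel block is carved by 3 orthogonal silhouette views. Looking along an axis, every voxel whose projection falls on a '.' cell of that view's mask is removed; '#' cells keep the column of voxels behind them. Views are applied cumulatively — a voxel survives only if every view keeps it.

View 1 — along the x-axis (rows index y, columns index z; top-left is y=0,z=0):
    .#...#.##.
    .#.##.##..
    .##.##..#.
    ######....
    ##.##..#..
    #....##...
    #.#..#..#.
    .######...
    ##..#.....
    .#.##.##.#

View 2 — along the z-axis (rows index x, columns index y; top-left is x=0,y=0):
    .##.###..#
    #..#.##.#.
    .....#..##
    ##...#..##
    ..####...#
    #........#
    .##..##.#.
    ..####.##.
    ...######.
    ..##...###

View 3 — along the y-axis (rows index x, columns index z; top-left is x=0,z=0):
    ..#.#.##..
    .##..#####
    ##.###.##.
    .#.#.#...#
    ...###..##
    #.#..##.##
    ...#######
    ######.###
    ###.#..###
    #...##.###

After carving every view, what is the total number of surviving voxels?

voxel count = 128

initial block: 10^3 = 1000
carve view 1 (along x, YZ-mask fill 47/100): 470 voxels remain
carve view 2 (along z, XY-mask fill 48/100): 217 voxels remain
carve view 3 (along y, XZ-mask fill 62/100): 128 voxels remain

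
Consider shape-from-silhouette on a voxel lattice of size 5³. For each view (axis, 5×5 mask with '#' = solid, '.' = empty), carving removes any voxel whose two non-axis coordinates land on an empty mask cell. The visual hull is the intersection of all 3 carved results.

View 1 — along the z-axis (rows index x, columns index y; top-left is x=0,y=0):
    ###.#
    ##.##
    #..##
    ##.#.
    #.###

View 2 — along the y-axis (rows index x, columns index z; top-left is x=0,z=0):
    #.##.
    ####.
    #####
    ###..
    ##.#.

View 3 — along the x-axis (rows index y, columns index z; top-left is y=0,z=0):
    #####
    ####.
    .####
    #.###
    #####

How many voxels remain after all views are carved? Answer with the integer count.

initial block: 5^3 = 125
carve view 1 (along z, XY-mask fill 18/25): 90 voxels remain
carve view 2 (along y, XZ-mask fill 18/25): 64 voxels remain
carve view 3 (along x, YZ-mask fill 22/25): 58 voxels remain

58 voxels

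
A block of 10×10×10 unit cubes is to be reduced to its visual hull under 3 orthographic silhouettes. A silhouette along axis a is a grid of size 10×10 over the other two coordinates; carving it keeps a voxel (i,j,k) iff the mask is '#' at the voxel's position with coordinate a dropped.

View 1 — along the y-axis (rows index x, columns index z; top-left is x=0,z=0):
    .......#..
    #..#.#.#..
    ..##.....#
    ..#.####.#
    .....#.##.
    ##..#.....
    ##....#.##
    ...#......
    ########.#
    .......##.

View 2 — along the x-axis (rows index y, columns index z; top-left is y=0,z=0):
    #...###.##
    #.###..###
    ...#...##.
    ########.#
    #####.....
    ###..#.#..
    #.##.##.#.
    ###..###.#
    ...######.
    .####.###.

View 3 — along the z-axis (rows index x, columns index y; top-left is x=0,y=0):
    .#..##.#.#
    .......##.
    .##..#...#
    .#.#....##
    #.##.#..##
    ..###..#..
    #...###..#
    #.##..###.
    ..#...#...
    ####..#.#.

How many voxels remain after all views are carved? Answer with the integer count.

initial block: 10^3 = 1000
after view 1 [y-axis, 37 of 100 cells solid] → remaining = 370
after view 2 [x-axis, 61 of 100 cells solid] → remaining = 228
after view 3 [z-axis, 44 of 100 cells solid] → remaining = 90

|visual hull| = 90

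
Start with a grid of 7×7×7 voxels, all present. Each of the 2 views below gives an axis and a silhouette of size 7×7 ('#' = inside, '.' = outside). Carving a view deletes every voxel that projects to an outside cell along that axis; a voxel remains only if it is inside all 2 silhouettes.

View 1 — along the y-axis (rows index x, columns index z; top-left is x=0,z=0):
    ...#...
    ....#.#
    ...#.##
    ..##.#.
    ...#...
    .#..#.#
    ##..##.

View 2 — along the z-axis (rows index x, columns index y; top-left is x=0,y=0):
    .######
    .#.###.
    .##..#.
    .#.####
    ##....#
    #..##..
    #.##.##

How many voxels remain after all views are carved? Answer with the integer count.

70 voxels

before carving: 343 voxels (7×7×7)
after view 1 [y-axis, 17 of 49 cells solid] → remaining = 119
after view 2 [z-axis, 29 of 49 cells solid] → remaining = 70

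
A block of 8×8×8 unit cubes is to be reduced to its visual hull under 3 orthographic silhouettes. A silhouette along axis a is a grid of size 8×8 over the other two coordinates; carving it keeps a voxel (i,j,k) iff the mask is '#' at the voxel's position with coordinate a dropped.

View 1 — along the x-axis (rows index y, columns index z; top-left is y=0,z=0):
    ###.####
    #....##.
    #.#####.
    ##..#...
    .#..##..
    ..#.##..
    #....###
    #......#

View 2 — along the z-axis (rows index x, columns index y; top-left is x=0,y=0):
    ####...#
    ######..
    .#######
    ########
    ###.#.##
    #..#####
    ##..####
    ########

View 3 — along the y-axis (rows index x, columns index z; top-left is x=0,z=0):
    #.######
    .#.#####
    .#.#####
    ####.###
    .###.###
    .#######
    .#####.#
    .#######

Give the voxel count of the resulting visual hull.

155 voxels

initial block: 8^3 = 512
[1] x-view keeps 31 columns → grid now 248
[2] z-view keeps 52 columns → grid now 201
[3] y-view keeps 52 columns → grid now 155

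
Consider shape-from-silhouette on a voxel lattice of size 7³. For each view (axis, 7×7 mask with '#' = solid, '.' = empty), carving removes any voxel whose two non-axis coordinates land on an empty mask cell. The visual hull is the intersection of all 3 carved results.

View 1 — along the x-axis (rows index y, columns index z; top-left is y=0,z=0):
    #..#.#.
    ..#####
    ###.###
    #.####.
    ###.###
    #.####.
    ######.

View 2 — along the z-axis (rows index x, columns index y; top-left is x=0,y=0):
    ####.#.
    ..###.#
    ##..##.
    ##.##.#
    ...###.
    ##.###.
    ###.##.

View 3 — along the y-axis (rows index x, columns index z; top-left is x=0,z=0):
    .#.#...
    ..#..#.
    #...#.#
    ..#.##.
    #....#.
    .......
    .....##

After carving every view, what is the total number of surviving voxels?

full grid |V| = 343
step 1: project along x, AND mask (36/49) → |grid| = 252
step 2: project along z, AND mask (31/49) → |grid| = 156
step 3: project along y, AND mask (14/49) → |grid| = 48

remaining voxels: 48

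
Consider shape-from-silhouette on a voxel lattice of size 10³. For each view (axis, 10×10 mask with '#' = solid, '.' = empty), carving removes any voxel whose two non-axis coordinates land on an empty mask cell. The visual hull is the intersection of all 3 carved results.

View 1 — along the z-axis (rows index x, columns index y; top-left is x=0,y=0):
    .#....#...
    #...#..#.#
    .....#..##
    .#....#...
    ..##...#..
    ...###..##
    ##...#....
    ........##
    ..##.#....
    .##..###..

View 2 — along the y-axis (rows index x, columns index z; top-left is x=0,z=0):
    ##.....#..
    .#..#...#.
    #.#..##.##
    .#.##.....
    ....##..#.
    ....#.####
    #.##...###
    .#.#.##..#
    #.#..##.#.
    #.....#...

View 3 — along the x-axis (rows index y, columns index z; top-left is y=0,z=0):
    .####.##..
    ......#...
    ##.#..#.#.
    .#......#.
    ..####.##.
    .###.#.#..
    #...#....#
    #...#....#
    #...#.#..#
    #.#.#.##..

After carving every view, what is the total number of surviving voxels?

start: 10×10×10 = 1000 voxels
[1] z-view keeps 32 columns → grid now 320
[2] y-view keeps 41 columns → grid now 129
[3] x-view keeps 40 columns → grid now 50

remaining voxels: 50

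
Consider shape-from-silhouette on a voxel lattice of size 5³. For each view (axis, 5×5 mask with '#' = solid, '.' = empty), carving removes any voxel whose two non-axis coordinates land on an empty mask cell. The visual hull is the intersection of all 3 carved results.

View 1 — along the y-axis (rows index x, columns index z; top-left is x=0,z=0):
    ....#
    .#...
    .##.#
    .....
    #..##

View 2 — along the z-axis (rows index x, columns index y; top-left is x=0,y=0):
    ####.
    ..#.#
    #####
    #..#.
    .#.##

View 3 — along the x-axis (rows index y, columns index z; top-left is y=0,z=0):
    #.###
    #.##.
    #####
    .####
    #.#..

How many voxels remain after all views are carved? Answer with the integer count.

start: 5×5×5 = 125 voxels
[1] y-view keeps 8 columns → grid now 40
[2] z-view keeps 16 columns → grid now 30
[3] x-view keeps 18 columns → grid now 19

voxel count = 19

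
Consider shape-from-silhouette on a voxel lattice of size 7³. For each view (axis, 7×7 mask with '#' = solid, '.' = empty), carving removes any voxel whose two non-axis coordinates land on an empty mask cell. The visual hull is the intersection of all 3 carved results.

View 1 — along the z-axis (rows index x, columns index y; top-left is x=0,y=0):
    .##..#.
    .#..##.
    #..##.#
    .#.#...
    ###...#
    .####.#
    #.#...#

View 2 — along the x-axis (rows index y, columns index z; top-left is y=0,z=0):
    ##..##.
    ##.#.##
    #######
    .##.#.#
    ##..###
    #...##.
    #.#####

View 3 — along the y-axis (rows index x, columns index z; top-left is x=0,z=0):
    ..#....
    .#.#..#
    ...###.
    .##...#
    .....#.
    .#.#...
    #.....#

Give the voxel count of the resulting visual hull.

start: 7×7×7 = 343 voxels
V1 z: intersect with XY mask (24 set) -- 168 left
V2 x: intersect with YZ mask (34 set) -- 122 left
V3 y: intersect with XZ mask (15 set) -- 35 left

|visual hull| = 35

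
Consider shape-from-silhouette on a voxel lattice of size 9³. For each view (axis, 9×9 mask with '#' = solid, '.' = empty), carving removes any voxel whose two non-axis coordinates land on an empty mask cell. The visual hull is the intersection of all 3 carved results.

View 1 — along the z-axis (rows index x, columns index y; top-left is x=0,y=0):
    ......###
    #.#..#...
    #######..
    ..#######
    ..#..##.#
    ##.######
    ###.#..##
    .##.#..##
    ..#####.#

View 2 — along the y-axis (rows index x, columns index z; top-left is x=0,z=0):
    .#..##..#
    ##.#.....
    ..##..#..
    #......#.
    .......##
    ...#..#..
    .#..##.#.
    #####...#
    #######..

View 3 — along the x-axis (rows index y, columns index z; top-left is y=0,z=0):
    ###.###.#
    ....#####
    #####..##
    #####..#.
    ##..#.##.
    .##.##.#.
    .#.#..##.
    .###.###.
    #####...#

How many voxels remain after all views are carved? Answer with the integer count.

initial block: 9^3 = 729
after view 1 [z-axis, 49 of 81 cells solid] → remaining = 441
after view 2 [y-axis, 33 of 81 cells solid] → remaining = 176
after view 3 [x-axis, 51 of 81 cells solid] → remaining = 110

remaining voxels: 110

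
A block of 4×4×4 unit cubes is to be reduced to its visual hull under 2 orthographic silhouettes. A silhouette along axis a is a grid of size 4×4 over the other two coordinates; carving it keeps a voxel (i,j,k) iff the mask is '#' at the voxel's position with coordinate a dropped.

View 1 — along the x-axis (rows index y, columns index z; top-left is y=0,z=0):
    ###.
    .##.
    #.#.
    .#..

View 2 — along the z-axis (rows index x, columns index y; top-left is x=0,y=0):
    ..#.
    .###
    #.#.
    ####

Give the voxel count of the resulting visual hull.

20 voxels

initial block: 4^3 = 64
step 1: project along x, AND mask (8/16) → |grid| = 32
step 2: project along z, AND mask (10/16) → |grid| = 20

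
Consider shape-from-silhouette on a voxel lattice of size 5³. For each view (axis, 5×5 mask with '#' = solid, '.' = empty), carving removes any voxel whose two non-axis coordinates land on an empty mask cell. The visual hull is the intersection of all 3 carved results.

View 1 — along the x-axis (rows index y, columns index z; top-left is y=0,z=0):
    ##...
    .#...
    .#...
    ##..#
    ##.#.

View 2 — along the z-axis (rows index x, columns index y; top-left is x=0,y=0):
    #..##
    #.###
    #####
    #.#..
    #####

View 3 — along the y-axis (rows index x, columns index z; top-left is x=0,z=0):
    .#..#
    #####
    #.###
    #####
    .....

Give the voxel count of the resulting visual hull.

|visual hull| = 21

start: 5×5×5 = 125 voxels
[1] x-view keeps 10 columns → grid now 50
[2] z-view keeps 19 columns → grid now 40
[3] y-view keeps 16 columns → grid now 21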